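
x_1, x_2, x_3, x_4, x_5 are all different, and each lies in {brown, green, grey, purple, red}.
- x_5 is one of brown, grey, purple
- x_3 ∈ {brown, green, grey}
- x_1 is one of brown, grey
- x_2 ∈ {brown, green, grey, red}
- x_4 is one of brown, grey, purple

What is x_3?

The 5 variables together cover exactly {brown, green, grey, purple, red} — 5 values for 5 variables — and red appears only in x_2's list, so x_2 = red.
Among the 4 still-open variables, green fits only x_3 (and all 4 values in {brown, green, grey, purple} must be used), so x_3 = green.

green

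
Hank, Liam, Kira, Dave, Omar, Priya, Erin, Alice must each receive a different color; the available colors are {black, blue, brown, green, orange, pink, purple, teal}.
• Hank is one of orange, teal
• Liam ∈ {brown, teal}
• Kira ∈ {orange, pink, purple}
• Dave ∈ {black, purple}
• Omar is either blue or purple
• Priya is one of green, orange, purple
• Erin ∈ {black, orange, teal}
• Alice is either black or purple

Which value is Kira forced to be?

pink

The 8 variables together cover exactly {black, blue, brown, green, orange, pink, purple, teal} — 8 values for 8 variables — and blue appears only in Omar's list, so Omar = blue.
Among the 7 still-open variables, brown fits only Liam (and all 7 values in {black, brown, green, orange, pink, purple, teal} must be used), so Liam = brown.
The 6 still-open variables draw from only 6 values {black, green, orange, pink, purple, teal}, so each is used; only Priya can be green, hence Priya = green.
The 5 still-open variables draw from only 5 values {black, orange, pink, purple, teal}, so each is used; only Kira can be pink, hence Kira = pink.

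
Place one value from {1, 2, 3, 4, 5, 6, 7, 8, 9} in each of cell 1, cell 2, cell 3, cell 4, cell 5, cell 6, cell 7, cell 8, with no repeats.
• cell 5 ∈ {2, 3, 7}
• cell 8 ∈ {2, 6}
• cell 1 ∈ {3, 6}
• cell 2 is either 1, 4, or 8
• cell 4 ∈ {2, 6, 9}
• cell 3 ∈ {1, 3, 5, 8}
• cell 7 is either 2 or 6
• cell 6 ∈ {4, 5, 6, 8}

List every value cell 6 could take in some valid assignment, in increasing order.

4, 5, 8

cell 7 and cell 8 between them cover only {2, 6} — a naked pair. Remove those values from cell 1, cell 4, cell 5, cell 6.
cell 1 has just one choice, so cell 1 = 3. Remove 3 from cell 3, cell 5.
cell 4 has just one choice, so cell 4 = 9.
cell 5 must be 7 (only option left).
No further eliminations apply; cell 6 can still be any of 4, 5, 8.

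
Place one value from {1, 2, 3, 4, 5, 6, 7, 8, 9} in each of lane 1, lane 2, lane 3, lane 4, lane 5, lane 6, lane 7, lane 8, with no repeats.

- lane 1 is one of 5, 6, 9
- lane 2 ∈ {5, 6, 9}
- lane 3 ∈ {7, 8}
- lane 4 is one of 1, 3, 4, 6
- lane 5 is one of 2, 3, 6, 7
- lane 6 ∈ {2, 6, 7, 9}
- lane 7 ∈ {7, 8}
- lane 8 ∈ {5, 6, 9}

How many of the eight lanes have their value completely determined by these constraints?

2

lane 3 and lane 7 share exactly the 2 values {7, 8}; by pigeonhole those values go to them, so strike 7, 8 from lane 5, lane 6.
lane 1, lane 2, lane 8 between them cover only {5, 6, 9} — a naked triple. Remove those values from lane 4, lane 5, lane 6.
lane 6 must be 2 (only option left). Remove 2 from lane 5.
lane 5 has just one choice, so lane 5 = 3. Strike 3 from lane 4.
Determined: lane 5=3, lane 6=2. The other lanes each still have more than one consistent value. That makes 2.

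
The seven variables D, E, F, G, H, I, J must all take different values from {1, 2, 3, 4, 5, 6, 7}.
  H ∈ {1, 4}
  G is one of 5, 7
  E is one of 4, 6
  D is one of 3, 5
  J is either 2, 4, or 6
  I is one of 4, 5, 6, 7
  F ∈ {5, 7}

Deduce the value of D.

The 7 variables draw from only 7 values {1, 2, 3, 4, 5, 6, 7}, so each is used; only H can be 1, hence H = 1.
The 6 still-open variables together cover exactly {2, 3, 4, 5, 6, 7} — 6 values for 6 variables — and 2 appears only in J's list, so J = 2.
The 5 still-open variables draw from only 5 values {3, 4, 5, 6, 7}, so each is used; only D can be 3, hence D = 3.

3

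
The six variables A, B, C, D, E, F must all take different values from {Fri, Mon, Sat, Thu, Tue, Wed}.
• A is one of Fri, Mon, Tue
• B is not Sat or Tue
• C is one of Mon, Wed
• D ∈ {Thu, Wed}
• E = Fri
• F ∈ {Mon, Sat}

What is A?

Tue

E's domain is down to {Fri}, so E = Fri. Eliminate Fri elsewhere: A, B.
The 5 still-open variables draw from only 5 values {Mon, Sat, Thu, Tue, Wed}, so each is used; only F can be Sat, hence F = Sat.
The 4 still-open variables draw from only 4 values {Mon, Thu, Tue, Wed}, so each is used; only A can be Tue, hence A = Tue.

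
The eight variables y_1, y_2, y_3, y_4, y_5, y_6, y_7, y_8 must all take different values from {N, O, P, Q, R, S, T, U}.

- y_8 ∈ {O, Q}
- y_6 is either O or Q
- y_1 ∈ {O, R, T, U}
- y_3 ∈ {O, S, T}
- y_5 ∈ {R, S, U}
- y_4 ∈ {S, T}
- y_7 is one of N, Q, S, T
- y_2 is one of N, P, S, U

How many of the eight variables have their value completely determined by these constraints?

Among the 8 variables, P fits only y_2 (and all 8 values in {N, O, P, Q, R, S, T, U} must be used), so y_2 = P.
The 7 still-open variables together cover exactly {N, O, Q, R, S, T, U} — 7 values for 7 variables — and N appears only in y_7's list, so y_7 = N.
y_6 and y_8 between them cover only {O, Q} — a naked pair. Remove those values from y_1, y_3.
y_3 and y_4 between them cover only {S, T} — a naked pair. Remove those values from y_1, y_5.
Determined: y_2=P, y_7=N. The other variables each still have more than one consistent value. That makes 2.

2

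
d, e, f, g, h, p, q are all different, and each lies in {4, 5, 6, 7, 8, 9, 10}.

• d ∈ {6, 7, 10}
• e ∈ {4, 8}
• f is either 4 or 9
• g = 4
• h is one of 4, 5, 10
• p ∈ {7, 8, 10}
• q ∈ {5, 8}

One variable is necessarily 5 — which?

q

g has just one choice, so g = 4. Eliminate 4 elsewhere: e, f, h.
e has just one choice, so e = 8. Eliminate 8 elsewhere: p, q.
So 5 goes to q.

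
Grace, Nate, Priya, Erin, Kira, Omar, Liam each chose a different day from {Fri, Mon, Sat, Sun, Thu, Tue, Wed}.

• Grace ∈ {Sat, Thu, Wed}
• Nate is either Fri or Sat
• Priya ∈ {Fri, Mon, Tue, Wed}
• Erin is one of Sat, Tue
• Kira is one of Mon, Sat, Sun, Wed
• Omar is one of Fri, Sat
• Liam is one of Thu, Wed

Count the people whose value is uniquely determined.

3

The 7 variables together cover exactly {Fri, Mon, Sat, Sun, Thu, Tue, Wed} — 7 values for 7 variables — and Sun appears only in Kira's list, so Kira = Sun.
The 6 still-open variables together cover exactly {Fri, Mon, Sat, Thu, Tue, Wed} — 6 values for 6 variables — and Mon appears only in Priya's list, so Priya = Mon.
Among the 5 still-open variables, Tue fits only Erin (and all 5 values in {Fri, Sat, Thu, Tue, Wed} must be used), so Erin = Tue.
The 2 variables Nate and Omar are confined to {Fri, Sat}, which locks those values in; drop them from Grace.
Determined: Priya=Mon, Erin=Tue, Kira=Sun. The other people each still have more than one consistent value. That makes 3.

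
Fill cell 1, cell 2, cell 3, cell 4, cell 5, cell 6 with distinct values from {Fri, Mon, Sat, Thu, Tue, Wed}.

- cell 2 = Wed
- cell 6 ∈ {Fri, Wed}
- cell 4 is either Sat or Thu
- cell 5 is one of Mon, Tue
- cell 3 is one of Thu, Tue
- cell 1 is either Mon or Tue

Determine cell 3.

Thu

cell 2 must be Wed (only option left). Eliminate Wed elsewhere: cell 6.
cell 6 must be Fri (only option left).
The 4 still-open variables draw from only 4 values {Mon, Sat, Thu, Tue}, so each is used; only cell 4 can be Sat, hence cell 4 = Sat.
The 3 still-open variables draw from only 3 values {Mon, Thu, Tue}, so each is used; only cell 3 can be Thu, hence cell 3 = Thu.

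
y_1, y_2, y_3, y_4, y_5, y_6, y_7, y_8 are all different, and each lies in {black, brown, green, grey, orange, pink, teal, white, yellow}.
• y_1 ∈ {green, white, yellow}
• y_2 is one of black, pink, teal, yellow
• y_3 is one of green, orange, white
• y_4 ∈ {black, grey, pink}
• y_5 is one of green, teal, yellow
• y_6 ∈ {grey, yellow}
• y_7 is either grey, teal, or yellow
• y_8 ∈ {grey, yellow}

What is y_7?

teal

Among the 8 variables, orange fits only y_3 (and all 8 values in {black, green, grey, orange, pink, teal, white, yellow} must be used), so y_3 = orange.
Among the 7 still-open variables, white fits only y_1 (and all 7 values in {black, green, grey, pink, teal, white, yellow} must be used), so y_1 = white.
The 6 still-open variables draw from only 6 values {black, green, grey, pink, teal, yellow}, so each is used; only y_5 can be green, hence y_5 = green.
y_6 and y_8 share exactly the 2 values {grey, yellow}; by pigeonhole those values go to them, so strike grey, yellow from y_2, y_4, y_7.
So y_7 = teal.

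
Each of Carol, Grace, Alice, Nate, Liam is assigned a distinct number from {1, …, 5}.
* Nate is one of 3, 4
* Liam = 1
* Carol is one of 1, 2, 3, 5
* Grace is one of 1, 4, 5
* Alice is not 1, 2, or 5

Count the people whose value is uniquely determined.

3

Liam must be 1 (only option left). Strike 1 from Carol, Grace.
Among the 4 still-open variables, 2 fits only Carol (and all 4 values in {2, 3, 4, 5} must be used), so Carol = 2.
The 3 still-open variables together cover exactly {3, 4, 5} — 3 values for 3 variables — and 5 appears only in Grace's list, so Grace = 5.
Determined: Carol=2, Grace=5, Liam=1. The other people each still have more than one consistent value. That makes 3.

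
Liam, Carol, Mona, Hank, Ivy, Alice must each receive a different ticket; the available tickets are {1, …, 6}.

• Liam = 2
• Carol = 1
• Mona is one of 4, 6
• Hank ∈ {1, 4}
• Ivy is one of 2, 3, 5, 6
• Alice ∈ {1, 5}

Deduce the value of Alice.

Liam's domain is down to {2}, so Liam = 2. Remove 2 from Ivy.
Carol must be 1 (only option left). Remove 1 from Hank, Alice.
So Alice = 5.

5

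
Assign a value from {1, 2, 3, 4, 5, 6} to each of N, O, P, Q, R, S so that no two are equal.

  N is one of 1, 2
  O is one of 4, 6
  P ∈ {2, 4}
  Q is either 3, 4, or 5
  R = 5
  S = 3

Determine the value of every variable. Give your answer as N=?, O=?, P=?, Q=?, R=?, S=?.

N=1, O=6, P=2, Q=4, R=5, S=3

R has just one choice, so R = 5. Strike 5 from Q.
S must be 3 (only option left). Eliminate 3 elsewhere: Q.
That leaves Q = 4. So O, P can't be 4.
O's domain is down to {6}, so O = 6.
That leaves P = 2. Strike 2 from N.
N has just one choice, so N = 1.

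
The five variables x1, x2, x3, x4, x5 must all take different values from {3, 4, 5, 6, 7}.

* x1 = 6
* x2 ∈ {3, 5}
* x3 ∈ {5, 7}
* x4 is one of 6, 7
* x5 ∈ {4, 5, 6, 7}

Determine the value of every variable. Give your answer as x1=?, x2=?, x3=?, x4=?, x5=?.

x1=6, x2=3, x3=5, x4=7, x5=4

x1 has just one choice, so x1 = 6. Eliminate 6 elsewhere: x4, x5.
That leaves x4 = 7. So x3, x5 can't be 7.
x3 has just one choice, so x3 = 5. So x2, x5 can't be 5.
x5 has just one choice, so x5 = 4.
That leaves x2 = 3.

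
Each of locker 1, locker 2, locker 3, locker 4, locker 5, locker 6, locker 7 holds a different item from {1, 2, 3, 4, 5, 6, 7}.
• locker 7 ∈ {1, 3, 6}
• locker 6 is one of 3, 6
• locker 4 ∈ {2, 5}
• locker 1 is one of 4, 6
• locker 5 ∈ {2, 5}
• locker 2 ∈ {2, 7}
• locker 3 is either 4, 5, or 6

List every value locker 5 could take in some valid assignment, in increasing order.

2, 5

The 7 variables draw from only 7 values {1, 2, 3, 4, 5, 6, 7}, so each is used; only locker 7 can be 1, hence locker 7 = 1.
The 6 still-open variables together cover exactly {2, 3, 4, 5, 6, 7} — 6 values for 6 variables — and 3 appears only in locker 6's list, so locker 6 = 3.
The 5 still-open variables together cover exactly {2, 4, 5, 6, 7} — 5 values for 5 variables — and 7 appears only in locker 2's list, so locker 2 = 7.
locker 4 and locker 5 between them cover only {2, 5} — a naked pair. Remove those values from locker 3.
No further eliminations apply; locker 5 can still be any of 2, 5.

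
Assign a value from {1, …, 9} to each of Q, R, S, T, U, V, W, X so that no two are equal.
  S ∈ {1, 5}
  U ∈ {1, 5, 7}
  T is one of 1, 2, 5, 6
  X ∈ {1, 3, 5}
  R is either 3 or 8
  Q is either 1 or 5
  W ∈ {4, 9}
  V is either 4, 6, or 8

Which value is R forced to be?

8

Q and S between them cover only {1, 5} — a naked pair. Remove those values from T, U, X.
That leaves U = 7.
X's domain is down to {3}, so X = 3. So R can't be 3.
So R = 8.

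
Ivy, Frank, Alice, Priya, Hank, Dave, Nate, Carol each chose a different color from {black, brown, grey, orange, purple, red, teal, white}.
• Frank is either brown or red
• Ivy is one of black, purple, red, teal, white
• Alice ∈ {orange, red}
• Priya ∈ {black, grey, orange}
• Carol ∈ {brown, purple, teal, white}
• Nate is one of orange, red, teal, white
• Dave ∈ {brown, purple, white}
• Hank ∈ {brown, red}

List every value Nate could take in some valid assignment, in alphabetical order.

teal, white

The 8 variables together cover exactly {black, brown, grey, orange, purple, red, teal, white} — 8 values for 8 variables — and grey appears only in Priya's list, so Priya = grey.
The 7 still-open variables draw from only 7 values {black, brown, orange, purple, red, teal, white}, so each is used; only Ivy can be black, hence Ivy = black.
The 2 variables Frank and Hank are confined to {brown, red}, which locks those values in; drop them from Alice, Dave, Nate, Carol.
Alice's domain is down to {orange}, so Alice = orange. Eliminate orange elsewhere: Nate.
No further eliminations apply; Nate can still be any of teal, white.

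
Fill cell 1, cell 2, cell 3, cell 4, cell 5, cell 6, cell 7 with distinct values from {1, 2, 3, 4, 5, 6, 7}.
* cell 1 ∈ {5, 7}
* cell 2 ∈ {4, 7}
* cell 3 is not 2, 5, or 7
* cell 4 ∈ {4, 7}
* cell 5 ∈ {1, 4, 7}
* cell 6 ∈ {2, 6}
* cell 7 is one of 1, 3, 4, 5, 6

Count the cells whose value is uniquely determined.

3

The 7 variables draw from only 7 values {1, 2, 3, 4, 5, 6, 7}, so each is used; only cell 6 can be 2, hence cell 6 = 2.
The 2 variables cell 2 and cell 4 are confined to {4, 7}, which locks those values in; drop them from cell 1, cell 3, cell 5, cell 7.
That leaves cell 1 = 5. Strike 5 from cell 7.
cell 5's domain is down to {1}, so cell 5 = 1. Remove 1 from cell 3, cell 7.
Determined: cell 1=5, cell 5=1, cell 6=2. The other cells each still have more than one consistent value. That makes 3.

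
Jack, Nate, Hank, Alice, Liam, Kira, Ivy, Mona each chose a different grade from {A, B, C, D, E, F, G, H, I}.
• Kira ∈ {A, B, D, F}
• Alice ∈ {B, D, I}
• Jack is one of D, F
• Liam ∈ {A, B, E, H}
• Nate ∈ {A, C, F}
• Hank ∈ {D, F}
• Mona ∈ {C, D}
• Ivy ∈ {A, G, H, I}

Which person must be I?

Alice

Jack and Hank between them cover only {D, F} — a naked pair. Remove those values from Nate, Alice, Kira, Mona.
Mona must be C (only option left). Strike C from Nate.
That leaves Nate = A. Strike A from Liam, Kira, Ivy.
That leaves Kira = B. Eliminate B elsewhere: Alice, Liam.
So I goes to Alice.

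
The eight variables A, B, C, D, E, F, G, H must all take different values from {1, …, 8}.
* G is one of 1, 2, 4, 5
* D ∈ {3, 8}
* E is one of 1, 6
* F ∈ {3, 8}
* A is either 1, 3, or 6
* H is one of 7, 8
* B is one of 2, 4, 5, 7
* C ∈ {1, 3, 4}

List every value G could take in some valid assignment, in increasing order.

D and F share exactly the 2 values {3, 8}; by pigeonhole those values go to them, so strike 3, 8 from A, C, H.
H has just one choice, so H = 7. Remove 7 from B.
The 2 variables A and E are confined to {1, 6}, which locks those values in; drop them from C, G.
That leaves C = 4. So B, G can't be 4.
No further eliminations apply; G can still be any of 2, 5.

2, 5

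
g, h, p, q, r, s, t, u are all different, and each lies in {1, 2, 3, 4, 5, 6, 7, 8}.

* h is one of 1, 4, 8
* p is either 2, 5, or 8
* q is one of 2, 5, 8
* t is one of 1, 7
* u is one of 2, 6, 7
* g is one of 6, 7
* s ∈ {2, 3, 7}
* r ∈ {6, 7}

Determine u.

2

Among the 8 variables, 3 fits only s (and all 8 values in {1, 2, 3, 4, 5, 6, 7, 8} must be used), so s = 3.
The 7 still-open variables together cover exactly {1, 2, 4, 5, 6, 7, 8} — 7 values for 7 variables — and 4 appears only in h's list, so h = 4.
The 6 still-open variables together cover exactly {1, 2, 5, 6, 7, 8} — 6 values for 6 variables — and 1 appears only in t's list, so t = 1.
g and r between them cover only {6, 7} — a naked pair. Remove those values from u.
So u = 2.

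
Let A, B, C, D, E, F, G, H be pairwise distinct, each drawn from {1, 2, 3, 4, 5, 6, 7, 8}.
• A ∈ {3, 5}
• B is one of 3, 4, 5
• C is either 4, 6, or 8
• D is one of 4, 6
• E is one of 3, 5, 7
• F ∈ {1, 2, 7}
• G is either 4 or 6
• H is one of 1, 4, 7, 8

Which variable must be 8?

The 8 variables together cover exactly {1, 2, 3, 4, 5, 6, 7, 8} — 8 values for 8 variables — and 2 appears only in F's list, so F = 2.
The 7 still-open variables together cover exactly {1, 3, 4, 5, 6, 7, 8} — 7 values for 7 variables — and 1 appears only in H's list, so H = 1.
The 6 still-open variables together cover exactly {3, 4, 5, 6, 7, 8} — 6 values for 6 variables — and 7 appears only in E's list, so E = 7.
The 5 still-open variables together cover exactly {3, 4, 5, 6, 8} — 5 values for 5 variables — and 8 appears only in C's list, so C = 8.

C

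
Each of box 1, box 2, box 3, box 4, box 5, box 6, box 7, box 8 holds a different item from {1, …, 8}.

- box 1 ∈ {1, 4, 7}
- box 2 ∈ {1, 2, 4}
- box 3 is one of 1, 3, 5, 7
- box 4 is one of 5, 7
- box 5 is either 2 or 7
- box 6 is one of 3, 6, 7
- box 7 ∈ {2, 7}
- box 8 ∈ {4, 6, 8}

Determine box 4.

5

Among the 8 variables, 8 fits only box 8 (and all 8 values in {1, 2, 3, 4, 5, 6, 7, 8} must be used), so box 8 = 8.
The 7 still-open variables together cover exactly {1, 2, 3, 4, 5, 6, 7} — 7 values for 7 variables — and 6 appears only in box 6's list, so box 6 = 6.
The 6 still-open variables draw from only 6 values {1, 2, 3, 4, 5, 7}, so each is used; only box 3 can be 3, hence box 3 = 3.
The 5 still-open variables draw from only 5 values {1, 2, 4, 5, 7}, so each is used; only box 4 can be 5, hence box 4 = 5.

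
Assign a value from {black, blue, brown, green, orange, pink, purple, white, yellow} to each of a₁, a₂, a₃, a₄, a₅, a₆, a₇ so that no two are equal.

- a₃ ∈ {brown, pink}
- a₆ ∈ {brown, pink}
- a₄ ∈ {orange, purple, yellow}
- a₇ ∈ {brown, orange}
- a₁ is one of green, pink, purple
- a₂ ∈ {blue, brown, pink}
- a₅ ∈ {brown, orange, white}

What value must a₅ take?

white

The 2 variables a₃ and a₆ are confined to {brown, pink}, which locks those values in; drop them from a₁, a₂, a₅, a₇.
a₂ must be blue (only option left).
That leaves a₇ = orange. Eliminate orange elsewhere: a₄, a₅.
So a₅ = white.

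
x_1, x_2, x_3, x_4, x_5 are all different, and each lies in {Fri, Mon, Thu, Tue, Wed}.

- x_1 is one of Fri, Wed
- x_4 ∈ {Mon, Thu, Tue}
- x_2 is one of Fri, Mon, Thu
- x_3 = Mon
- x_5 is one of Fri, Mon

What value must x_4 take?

Tue

x_3 must be Mon (only option left). Eliminate Mon elsewhere: x_2, x_4, x_5.
x_5 has just one choice, so x_5 = Fri. Strike Fri from x_1, x_2.
That leaves x_1 = Wed.
x_2 must be Thu (only option left). Strike Thu from x_4.
So x_4 = Tue.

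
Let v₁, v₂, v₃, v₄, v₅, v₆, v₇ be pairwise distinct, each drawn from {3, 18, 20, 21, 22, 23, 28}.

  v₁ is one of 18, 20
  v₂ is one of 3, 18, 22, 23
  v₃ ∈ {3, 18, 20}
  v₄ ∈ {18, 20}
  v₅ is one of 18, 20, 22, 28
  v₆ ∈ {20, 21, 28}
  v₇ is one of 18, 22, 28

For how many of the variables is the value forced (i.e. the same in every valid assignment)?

Among the 7 variables, 21 fits only v₆ (and all 7 values in {3, 18, 20, 21, 22, 23, 28} must be used), so v₆ = 21.
The 6 still-open variables together cover exactly {3, 18, 20, 22, 23, 28} — 6 values for 6 variables — and 23 appears only in v₂'s list, so v₂ = 23.
The 5 still-open variables draw from only 5 values {3, 18, 20, 22, 28}, so each is used; only v₃ can be 3, hence v₃ = 3.
The 2 variables v₁ and v₄ are confined to {18, 20}, which locks those values in; drop them from v₅, v₇.
Determined: v₂=23, v₃=3, v₆=21. The other variables each still have more than one consistent value. That makes 3.

3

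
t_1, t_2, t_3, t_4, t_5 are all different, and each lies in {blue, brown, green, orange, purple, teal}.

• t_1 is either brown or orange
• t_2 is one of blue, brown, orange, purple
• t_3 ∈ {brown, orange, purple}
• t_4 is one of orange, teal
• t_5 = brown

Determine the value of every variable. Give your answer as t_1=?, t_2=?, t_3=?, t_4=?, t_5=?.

t_1=orange, t_2=blue, t_3=purple, t_4=teal, t_5=brown

t_5 has just one choice, so t_5 = brown. Strike brown from t_1, t_2, t_3.
t_1 must be orange (only option left). Eliminate orange elsewhere: t_2, t_3, t_4.
t_3's domain is down to {purple}, so t_3 = purple. Remove purple from t_2.
t_4 must be teal (only option left).
t_2 has just one choice, so t_2 = blue.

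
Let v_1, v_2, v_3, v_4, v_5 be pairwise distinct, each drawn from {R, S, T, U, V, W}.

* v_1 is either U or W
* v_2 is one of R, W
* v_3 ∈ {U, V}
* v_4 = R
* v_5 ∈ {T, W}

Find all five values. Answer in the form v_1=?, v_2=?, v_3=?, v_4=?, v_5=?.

v_4 must be R (only option left). So v_2 can't be R.
That leaves v_2 = W. So v_1, v_5 can't be W.
v_5's domain is down to {T}, so v_5 = T.
That leaves v_1 = U. Strike U from v_3.
v_3 has just one choice, so v_3 = V.

v_1=U, v_2=W, v_3=V, v_4=R, v_5=T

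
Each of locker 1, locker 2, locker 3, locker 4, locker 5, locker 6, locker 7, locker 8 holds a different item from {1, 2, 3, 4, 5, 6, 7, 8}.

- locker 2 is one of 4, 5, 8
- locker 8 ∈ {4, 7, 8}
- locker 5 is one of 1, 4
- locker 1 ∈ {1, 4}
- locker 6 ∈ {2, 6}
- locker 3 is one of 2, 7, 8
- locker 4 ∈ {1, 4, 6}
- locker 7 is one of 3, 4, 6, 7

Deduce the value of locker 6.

2

Among the 8 variables, 3 fits only locker 7 (and all 8 values in {1, 2, 3, 4, 5, 6, 7, 8} must be used), so locker 7 = 3.
The 7 still-open variables together cover exactly {1, 2, 4, 5, 6, 7, 8} — 7 values for 7 variables — and 5 appears only in locker 2's list, so locker 2 = 5.
The 2 variables locker 1 and locker 5 are confined to {1, 4}, which locks those values in; drop them from locker 4, locker 8.
locker 4 has just one choice, so locker 4 = 6. So locker 6 can't be 6.
So locker 6 = 2.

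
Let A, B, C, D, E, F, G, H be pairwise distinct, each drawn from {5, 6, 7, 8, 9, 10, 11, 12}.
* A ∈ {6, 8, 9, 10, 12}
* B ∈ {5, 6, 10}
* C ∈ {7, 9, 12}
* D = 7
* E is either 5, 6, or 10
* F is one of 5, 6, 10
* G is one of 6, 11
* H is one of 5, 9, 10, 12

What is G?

11

D must be 7 (only option left). Strike 7 from C.
The 7 still-open variables together cover exactly {5, 6, 8, 9, 10, 11, 12} — 7 values for 7 variables — and 8 appears only in A's list, so A = 8.
The 6 still-open variables together cover exactly {5, 6, 9, 10, 11, 12} — 6 values for 6 variables — and 11 appears only in G's list, so G = 11.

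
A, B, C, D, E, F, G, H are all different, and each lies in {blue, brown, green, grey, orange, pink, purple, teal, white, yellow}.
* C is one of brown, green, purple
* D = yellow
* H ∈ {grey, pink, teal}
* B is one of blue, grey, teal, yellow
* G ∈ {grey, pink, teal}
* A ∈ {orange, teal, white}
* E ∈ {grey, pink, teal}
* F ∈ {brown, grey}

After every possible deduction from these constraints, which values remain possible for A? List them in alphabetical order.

orange, white

D has just one choice, so D = yellow. Remove yellow from B.
E, G, H share exactly the 3 values {grey, pink, teal}; by pigeonhole those values go to them, so strike grey, pink, teal from A, B, F.
That leaves B = blue.
F's domain is down to {brown}, so F = brown. Remove brown from C.
No further eliminations apply; A can still be any of orange, white.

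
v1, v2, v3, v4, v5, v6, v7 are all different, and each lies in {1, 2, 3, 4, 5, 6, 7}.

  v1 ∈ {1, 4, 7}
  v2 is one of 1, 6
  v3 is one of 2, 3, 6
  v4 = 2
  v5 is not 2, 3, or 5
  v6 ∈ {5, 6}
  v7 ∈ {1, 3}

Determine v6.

v4's domain is down to {2}, so v4 = 2. Strike 2 from v3.
The 6 still-open variables draw from only 6 values {1, 3, 4, 5, 6, 7}, so each is used; only v6 can be 5, hence v6 = 5.

5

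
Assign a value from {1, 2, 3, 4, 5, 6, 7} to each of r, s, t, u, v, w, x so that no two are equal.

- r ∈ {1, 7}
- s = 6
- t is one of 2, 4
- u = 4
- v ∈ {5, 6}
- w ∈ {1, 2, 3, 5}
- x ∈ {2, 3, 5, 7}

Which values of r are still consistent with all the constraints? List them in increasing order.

s must be 6 (only option left). Eliminate 6 elsewhere: v.
u has just one choice, so u = 4. Strike 4 from t.
v's domain is down to {5}, so v = 5. Eliminate 5 elsewhere: w, x.
t must be 2 (only option left). Remove 2 from w, x.
No further eliminations apply; r can still be any of 1, 7.

1, 7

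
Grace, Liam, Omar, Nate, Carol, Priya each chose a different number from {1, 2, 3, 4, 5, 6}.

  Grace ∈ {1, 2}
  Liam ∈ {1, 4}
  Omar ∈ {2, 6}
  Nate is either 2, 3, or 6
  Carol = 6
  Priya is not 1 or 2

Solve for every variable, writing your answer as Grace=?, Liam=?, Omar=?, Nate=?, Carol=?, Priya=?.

Carol's domain is down to {6}, so Carol = 6. Remove 6 from Omar, Nate, Priya.
Omar's domain is down to {2}, so Omar = 2. So Grace, Nate can't be 2.
Nate must be 3 (only option left). Remove 3 from Priya.
Grace's domain is down to {1}, so Grace = 1. So Liam can't be 1.
Liam must be 4 (only option left). Eliminate 4 elsewhere: Priya.
Priya's domain is down to {5}, so Priya = 5.

Grace=1, Liam=4, Omar=2, Nate=3, Carol=6, Priya=5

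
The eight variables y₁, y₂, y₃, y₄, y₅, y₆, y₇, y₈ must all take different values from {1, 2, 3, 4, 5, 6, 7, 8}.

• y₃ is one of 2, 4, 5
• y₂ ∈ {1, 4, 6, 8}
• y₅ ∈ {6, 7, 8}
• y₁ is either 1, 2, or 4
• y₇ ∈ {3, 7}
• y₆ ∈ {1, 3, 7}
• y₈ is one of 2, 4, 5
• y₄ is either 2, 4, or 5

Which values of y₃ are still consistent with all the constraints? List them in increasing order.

The 3 variables y₃, y₄, y₈ are confined to {2, 4, 5}, which locks those values in; drop them from y₁, y₂.
That leaves y₁ = 1. So y₂, y₆ can't be 1.
The 2 variables y₆ and y₇ are confined to {3, 7}, which locks those values in; drop them from y₅.
No further eliminations apply; y₃ can still be any of 2, 4, 5.

2, 4, 5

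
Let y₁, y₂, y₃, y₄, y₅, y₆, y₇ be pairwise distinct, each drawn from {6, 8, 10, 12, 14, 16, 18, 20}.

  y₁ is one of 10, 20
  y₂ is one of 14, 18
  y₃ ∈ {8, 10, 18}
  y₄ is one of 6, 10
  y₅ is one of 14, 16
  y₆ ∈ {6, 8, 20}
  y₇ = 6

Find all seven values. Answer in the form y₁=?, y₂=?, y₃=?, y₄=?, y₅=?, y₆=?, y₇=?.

y₇ has just one choice, so y₇ = 6. Remove 6 from y₄, y₆.
y₄'s domain is down to {10}, so y₄ = 10. Strike 10 from y₁, y₃.
y₁'s domain is down to {20}, so y₁ = 20. So y₆ can't be 20.
y₆ has just one choice, so y₆ = 8. Eliminate 8 elsewhere: y₃.
That leaves y₃ = 18. Remove 18 from y₂.
That leaves y₂ = 14. So y₅ can't be 14.
y₅ must be 16 (only option left).

y₁=20, y₂=14, y₃=18, y₄=10, y₅=16, y₆=8, y₇=6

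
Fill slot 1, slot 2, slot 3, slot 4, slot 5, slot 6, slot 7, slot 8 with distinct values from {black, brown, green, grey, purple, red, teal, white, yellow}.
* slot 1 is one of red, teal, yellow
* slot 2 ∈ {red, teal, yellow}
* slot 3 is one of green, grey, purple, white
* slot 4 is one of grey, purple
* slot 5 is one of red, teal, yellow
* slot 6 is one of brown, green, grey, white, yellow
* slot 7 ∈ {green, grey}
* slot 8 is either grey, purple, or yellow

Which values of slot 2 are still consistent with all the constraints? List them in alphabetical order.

The 8 variables draw from only 8 values {brown, green, grey, purple, red, teal, white, yellow}, so each is used; only slot 6 can be brown, hence slot 6 = brown.
Among the 7 still-open variables, white fits only slot 3 (and all 7 values in {green, grey, purple, red, teal, white, yellow} must be used), so slot 3 = white.
The 6 still-open variables draw from only 6 values {green, grey, purple, red, teal, yellow}, so each is used; only slot 7 can be green, hence slot 7 = green.
slot 1, slot 2, slot 5 between them cover only {red, teal, yellow} — a naked triple. Remove those values from slot 8.
No further eliminations apply; slot 2 can still be any of red, teal, yellow.

red, teal, yellow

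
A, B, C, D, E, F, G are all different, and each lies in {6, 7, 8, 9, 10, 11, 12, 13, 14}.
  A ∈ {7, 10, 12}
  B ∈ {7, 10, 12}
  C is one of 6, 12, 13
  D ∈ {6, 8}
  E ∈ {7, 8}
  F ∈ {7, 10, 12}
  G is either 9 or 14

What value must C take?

13

The 3 variables A, B, F are confined to {7, 10, 12}, which locks those values in; drop them from C, E.
E's domain is down to {8}, so E = 8. Eliminate 8 elsewhere: D.
D must be 6 (only option left). Eliminate 6 elsewhere: C.
So C = 13.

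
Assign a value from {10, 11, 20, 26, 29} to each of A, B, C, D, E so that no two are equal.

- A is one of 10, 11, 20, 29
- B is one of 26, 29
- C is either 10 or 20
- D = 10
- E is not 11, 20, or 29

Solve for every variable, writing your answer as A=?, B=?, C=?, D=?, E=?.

A=11, B=29, C=20, D=10, E=26

D must be 10 (only option left). Remove 10 from A, C, E.
E has just one choice, so E = 26. Eliminate 26 elsewhere: B.
B has just one choice, so B = 29. Strike 29 from A.
C has just one choice, so C = 20. Eliminate 20 elsewhere: A.
That leaves A = 11.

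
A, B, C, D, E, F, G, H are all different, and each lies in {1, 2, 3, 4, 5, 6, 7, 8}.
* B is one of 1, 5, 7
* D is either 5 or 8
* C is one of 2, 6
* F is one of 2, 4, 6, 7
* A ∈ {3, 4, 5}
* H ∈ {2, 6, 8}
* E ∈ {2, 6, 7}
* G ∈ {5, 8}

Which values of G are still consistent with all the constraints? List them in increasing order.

5, 8

Among the 8 variables, 1 fits only B (and all 8 values in {1, 2, 3, 4, 5, 6, 7, 8} must be used), so B = 1.
Among the 7 still-open variables, 3 fits only A (and all 7 values in {2, 3, 4, 5, 6, 7, 8} must be used), so A = 3.
The 6 still-open variables draw from only 6 values {2, 4, 5, 6, 7, 8}, so each is used; only F can be 4, hence F = 4.
The 5 still-open variables together cover exactly {2, 5, 6, 7, 8} — 5 values for 5 variables — and 7 appears only in E's list, so E = 7.
D and G between them cover only {5, 8} — a naked pair. Remove those values from H.
No further eliminations apply; G can still be any of 5, 8.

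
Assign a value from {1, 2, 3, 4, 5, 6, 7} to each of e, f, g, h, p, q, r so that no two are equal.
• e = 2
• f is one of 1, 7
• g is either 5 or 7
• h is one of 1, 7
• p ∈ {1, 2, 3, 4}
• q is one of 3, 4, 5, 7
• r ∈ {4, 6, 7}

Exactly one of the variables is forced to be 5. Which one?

g

e must be 2 (only option left). Eliminate 2 elsewhere: p.
The 6 still-open variables together cover exactly {1, 3, 4, 5, 6, 7} — 6 values for 6 variables — and 6 appears only in r's list, so r = 6.
The 2 variables f and h are confined to {1, 7}, which locks those values in; drop them from g, p, q.
So 5 goes to g.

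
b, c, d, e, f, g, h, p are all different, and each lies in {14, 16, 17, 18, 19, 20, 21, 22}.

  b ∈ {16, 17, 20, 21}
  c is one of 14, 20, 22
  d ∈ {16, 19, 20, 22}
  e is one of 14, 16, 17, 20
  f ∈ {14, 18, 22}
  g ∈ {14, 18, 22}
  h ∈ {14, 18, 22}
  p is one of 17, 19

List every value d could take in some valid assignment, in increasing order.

16, 19

Among the 8 variables, 21 fits only b (and all 8 values in {14, 16, 17, 18, 19, 20, 21, 22} must be used), so b = 21.
The 3 variables f, g, h are confined to {14, 18, 22}, which locks those values in; drop them from c, d, e.
c must be 20 (only option left). Eliminate 20 elsewhere: d, e.
No further eliminations apply; d can still be any of 16, 19.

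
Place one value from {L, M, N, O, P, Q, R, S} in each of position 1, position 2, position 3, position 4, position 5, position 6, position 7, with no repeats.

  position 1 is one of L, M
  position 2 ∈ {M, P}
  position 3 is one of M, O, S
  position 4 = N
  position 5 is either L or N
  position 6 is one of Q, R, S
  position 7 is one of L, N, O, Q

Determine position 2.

P

position 4 has just one choice, so position 4 = N. Eliminate N elsewhere: position 5, position 7.
position 5 has just one choice, so position 5 = L. Remove L from position 1, position 7.
position 1 must be M (only option left). Eliminate M elsewhere: position 2, position 3.
So position 2 = P.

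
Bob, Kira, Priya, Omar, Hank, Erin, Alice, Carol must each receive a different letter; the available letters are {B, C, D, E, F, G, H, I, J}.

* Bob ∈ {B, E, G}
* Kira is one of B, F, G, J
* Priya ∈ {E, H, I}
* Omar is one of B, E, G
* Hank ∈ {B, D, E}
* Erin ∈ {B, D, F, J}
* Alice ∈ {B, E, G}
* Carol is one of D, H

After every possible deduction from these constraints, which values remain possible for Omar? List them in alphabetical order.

The 8 variables together cover exactly {B, D, E, F, G, H, I, J} — 8 values for 8 variables — and I appears only in Priya's list, so Priya = I.
Among the 7 still-open variables, H fits only Carol (and all 7 values in {B, D, E, F, G, H, J} must be used), so Carol = H.
The 3 variables Bob, Omar, Alice are confined to {B, E, G}, which locks those values in; drop them from Kira, Hank, Erin.
Hank must be D (only option left). Strike D from Erin.
No further eliminations apply; Omar can still be any of B, E, G.

B, E, G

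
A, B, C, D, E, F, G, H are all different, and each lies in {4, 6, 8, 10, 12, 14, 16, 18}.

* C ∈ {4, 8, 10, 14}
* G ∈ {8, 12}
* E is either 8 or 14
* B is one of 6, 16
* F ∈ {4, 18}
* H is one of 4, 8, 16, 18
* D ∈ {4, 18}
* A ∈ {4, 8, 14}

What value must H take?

The 8 variables together cover exactly {4, 6, 8, 10, 12, 14, 16, 18} — 8 values for 8 variables — and 6 appears only in B's list, so B = 6.
The 7 still-open variables draw from only 7 values {4, 8, 10, 12, 14, 16, 18}, so each is used; only C can be 10, hence C = 10.
The 6 still-open variables together cover exactly {4, 8, 12, 14, 16, 18} — 6 values for 6 variables — and 12 appears only in G's list, so G = 12.
Among the 5 still-open variables, 16 fits only H (and all 5 values in {4, 8, 14, 16, 18} must be used), so H = 16.

16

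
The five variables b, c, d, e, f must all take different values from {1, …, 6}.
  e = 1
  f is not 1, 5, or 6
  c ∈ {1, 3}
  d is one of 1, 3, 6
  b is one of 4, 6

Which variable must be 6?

d

e must be 1 (only option left). Eliminate 1 elsewhere: c, d.
c's domain is down to {3}, so c = 3. Remove 3 from d, f.
So 6 goes to d.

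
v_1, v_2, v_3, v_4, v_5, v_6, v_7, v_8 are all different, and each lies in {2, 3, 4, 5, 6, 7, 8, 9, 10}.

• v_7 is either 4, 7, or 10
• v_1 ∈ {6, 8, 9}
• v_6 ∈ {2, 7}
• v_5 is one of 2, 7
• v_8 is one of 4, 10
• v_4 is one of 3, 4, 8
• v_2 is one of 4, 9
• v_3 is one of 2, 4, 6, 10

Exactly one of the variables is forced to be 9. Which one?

The 8 variables draw from only 8 values {2, 3, 4, 6, 7, 8, 9, 10}, so each is used; only v_4 can be 3, hence v_4 = 3.
The 7 still-open variables together cover exactly {2, 4, 6, 7, 8, 9, 10} — 7 values for 7 variables — and 8 appears only in v_1's list, so v_1 = 8.
The 6 still-open variables together cover exactly {2, 4, 6, 7, 9, 10} — 6 values for 6 variables — and 6 appears only in v_3's list, so v_3 = 6.
Among the 5 still-open variables, 9 fits only v_2 (and all 5 values in {2, 4, 7, 9, 10} must be used), so v_2 = 9.

v_2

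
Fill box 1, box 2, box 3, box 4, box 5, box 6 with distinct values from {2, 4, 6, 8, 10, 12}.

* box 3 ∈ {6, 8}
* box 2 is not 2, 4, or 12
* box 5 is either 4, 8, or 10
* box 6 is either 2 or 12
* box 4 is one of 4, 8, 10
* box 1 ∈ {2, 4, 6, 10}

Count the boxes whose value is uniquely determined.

2

The 6 variables together cover exactly {2, 4, 6, 8, 10, 12} — 6 values for 6 variables — and 12 appears only in box 6's list, so box 6 = 12.
The 5 still-open variables draw from only 5 values {2, 4, 6, 8, 10}, so each is used; only box 1 can be 2, hence box 1 = 2.
Determined: box 1=2, box 6=12. The other boxes each still have more than one consistent value. That makes 2.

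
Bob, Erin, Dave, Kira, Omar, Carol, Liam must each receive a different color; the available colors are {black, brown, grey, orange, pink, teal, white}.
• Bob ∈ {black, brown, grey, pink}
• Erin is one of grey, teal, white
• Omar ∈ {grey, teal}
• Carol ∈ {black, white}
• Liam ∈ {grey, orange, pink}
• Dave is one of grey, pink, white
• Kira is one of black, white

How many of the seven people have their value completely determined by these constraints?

3

Among the 7 variables, brown fits only Bob (and all 7 values in {black, brown, grey, orange, pink, teal, white} must be used), so Bob = brown.
The 6 still-open variables together cover exactly {black, grey, orange, pink, teal, white} — 6 values for 6 variables — and orange appears only in Liam's list, so Liam = orange.
Among the 5 still-open variables, pink fits only Dave (and all 5 values in {black, grey, pink, teal, white} must be used), so Dave = pink.
The 2 variables Kira and Carol are confined to {black, white}, which locks those values in; drop them from Erin.
Determined: Bob=brown, Dave=pink, Liam=orange. The other people each still have more than one consistent value. That makes 3.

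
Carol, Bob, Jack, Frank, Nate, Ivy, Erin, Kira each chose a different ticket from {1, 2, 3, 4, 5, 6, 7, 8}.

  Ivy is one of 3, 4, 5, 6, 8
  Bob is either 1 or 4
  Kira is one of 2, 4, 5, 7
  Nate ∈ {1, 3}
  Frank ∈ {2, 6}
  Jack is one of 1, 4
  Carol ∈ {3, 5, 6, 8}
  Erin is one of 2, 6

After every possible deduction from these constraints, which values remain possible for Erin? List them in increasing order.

2, 6

The 8 variables draw from only 8 values {1, 2, 3, 4, 5, 6, 7, 8}, so each is used; only Kira can be 7, hence Kira = 7.
The 2 variables Bob and Jack are confined to {1, 4}, which locks those values in; drop them from Nate, Ivy.
That leaves Nate = 3. Eliminate 3 elsewhere: Carol, Ivy.
Frank and Erin share exactly the 2 values {2, 6}; by pigeonhole those values go to them, so strike 2, 6 from Carol, Ivy.
No further eliminations apply; Erin can still be any of 2, 6.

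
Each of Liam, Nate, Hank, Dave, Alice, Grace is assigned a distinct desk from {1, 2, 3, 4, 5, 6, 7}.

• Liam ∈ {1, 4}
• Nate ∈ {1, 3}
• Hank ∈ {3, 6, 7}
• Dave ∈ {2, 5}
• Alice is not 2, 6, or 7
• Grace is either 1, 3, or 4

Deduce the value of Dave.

2

The 3 variables Liam, Nate, Grace are confined to {1, 3, 4}, which locks those values in; drop them from Hank, Alice.
Alice has just one choice, so Alice = 5. So Dave can't be 5.
So Dave = 2.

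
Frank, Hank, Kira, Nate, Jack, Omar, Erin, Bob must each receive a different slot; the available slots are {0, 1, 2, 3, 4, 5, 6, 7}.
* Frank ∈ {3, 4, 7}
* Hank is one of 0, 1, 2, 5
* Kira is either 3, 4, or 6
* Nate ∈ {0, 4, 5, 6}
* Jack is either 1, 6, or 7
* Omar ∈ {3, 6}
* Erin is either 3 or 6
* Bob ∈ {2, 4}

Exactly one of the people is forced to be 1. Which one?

Omar and Erin between them cover only {3, 6} — a naked pair. Remove those values from Frank, Kira, Nate, Jack.
Kira's domain is down to {4}, so Kira = 4. Strike 4 from Frank, Nate, Bob.
Bob has just one choice, so Bob = 2. So Hank can't be 2.
Frank has just one choice, so Frank = 7. Remove 7 from Jack.
So 1 goes to Jack.

Jack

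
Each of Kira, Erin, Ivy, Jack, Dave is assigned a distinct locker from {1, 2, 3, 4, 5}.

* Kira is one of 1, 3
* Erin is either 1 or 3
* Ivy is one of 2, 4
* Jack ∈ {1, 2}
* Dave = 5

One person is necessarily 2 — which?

Dave has just one choice, so Dave = 5.
Among the 4 still-open variables, 4 fits only Ivy (and all 4 values in {1, 2, 3, 4} must be used), so Ivy = 4.
Among the 3 still-open variables, 2 fits only Jack (and all 3 values in {1, 2, 3} must be used), so Jack = 2.

Jack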